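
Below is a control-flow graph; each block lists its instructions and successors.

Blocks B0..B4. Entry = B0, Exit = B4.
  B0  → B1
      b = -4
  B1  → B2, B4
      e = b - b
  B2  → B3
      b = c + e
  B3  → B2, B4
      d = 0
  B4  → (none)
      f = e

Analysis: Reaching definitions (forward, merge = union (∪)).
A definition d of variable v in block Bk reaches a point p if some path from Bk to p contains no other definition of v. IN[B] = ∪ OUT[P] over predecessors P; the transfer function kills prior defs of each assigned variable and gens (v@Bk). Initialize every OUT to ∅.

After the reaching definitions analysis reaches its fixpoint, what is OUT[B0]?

Answer: {b@B0}

Trace:
Fixpoint table:
  B0: | IN={} | OUT={b@B0}
  B1: | IN={b@B0} | OUT={b@B0, e@B1}
  B2: | IN={b@B0, b@B2, d@B3, e@B1} | OUT={b@B2, d@B3, e@B1}
  B3: | IN={b@B2, d@B3, e@B1} | OUT={b@B2, d@B3, e@B1}
  B4: | IN={b@B0, b@B2, d@B3, e@B1} | OUT={b@B0, b@B2, d@B3, e@B1, f@B4}

B0 is the boundary node: IN[B0] = {}
Applying B0's transfer function to that IN value gives OUT[B0] (row B0 above).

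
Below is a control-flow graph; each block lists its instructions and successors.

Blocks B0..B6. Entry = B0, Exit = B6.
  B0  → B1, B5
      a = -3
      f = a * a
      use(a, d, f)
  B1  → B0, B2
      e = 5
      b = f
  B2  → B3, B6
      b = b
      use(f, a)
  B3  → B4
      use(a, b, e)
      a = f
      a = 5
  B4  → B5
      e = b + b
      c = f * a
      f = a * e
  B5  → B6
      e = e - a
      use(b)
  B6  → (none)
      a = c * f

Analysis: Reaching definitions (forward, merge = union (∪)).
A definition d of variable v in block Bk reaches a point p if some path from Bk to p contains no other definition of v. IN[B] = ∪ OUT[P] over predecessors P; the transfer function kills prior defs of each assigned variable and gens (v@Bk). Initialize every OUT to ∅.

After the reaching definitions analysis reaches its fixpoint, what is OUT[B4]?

Converged values:
  B0:  IN={a@B0, b@B1, e@B1, f@B0}  OUT={a@B0, b@B1, e@B1, f@B0}
  B1:  IN={a@B0, b@B1, e@B1, f@B0}  OUT={a@B0, b@B1, e@B1, f@B0}
  B2:  IN={a@B0, b@B1, e@B1, f@B0}  OUT={a@B0, b@B2, e@B1, f@B0}
  B3:  IN={a@B0, b@B2, e@B1, f@B0}  OUT={a@B3, b@B2, e@B1, f@B0}
  B4:  IN={a@B3, b@B2, e@B1, f@B0}  OUT={a@B3, b@B2, c@B4, e@B4, f@B4}
  B5:  IN={a@B0, a@B3, b@B1, b@B2, c@B4, e@B1, e@B4, f@B0, f@B4}  OUT={a@B0, a@B3, b@B1, b@B2, c@B4, e@B5, f@B0, f@B4}
  B6:  IN={a@B0, a@B3, b@B1, b@B2, c@B4, e@B1, e@B5, f@B0, f@B4}  OUT={a@B6, b@B1, b@B2, c@B4, e@B1, e@B5, f@B0, f@B4}

Merge at B4: IN[B4] = OUT[B3] = {a@B3, b@B2, e@B1, f@B0}
Applying B4's transfer function to that IN value gives OUT[B4] (row B4 above).

Answer: {a@B3, b@B2, c@B4, e@B4, f@B4}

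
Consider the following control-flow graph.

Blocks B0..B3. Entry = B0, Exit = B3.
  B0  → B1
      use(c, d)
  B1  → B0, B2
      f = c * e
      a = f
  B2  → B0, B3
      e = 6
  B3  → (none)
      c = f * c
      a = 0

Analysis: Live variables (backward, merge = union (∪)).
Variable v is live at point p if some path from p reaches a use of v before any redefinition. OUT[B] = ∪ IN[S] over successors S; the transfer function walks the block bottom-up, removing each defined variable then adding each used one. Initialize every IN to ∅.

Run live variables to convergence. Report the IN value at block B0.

Fixpoint table:
  B0:   IN={c, d, e}   OUT={c, d, e}
  B1:   IN={c, d, e}   OUT={c, d, e, f}
  B2:   IN={c, d, f}   OUT={c, d, e, f}
  B3:   IN={c, f}   OUT={}

Merge at B0: OUT[B0] = IN[B1] = {c, d, e}
Applying B0's transfer function to that OUT value gives IN[B0] (row B0 above).

Answer: {c, d, e}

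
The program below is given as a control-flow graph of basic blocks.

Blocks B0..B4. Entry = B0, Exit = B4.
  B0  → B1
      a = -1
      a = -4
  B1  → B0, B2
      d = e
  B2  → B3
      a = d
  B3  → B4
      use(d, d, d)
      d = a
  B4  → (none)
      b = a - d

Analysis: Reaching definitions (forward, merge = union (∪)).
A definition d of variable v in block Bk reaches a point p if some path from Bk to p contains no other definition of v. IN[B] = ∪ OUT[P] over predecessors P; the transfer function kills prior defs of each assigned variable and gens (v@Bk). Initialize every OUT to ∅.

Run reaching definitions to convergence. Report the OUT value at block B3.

Per-block solution:
  B0:  IN={a@B0, d@B1}  OUT={a@B0, d@B1}
  B1:  IN={a@B0, d@B1}  OUT={a@B0, d@B1}
  B2:  IN={a@B0, d@B1}  OUT={a@B2, d@B1}
  B3:  IN={a@B2, d@B1}  OUT={a@B2, d@B3}
  B4:  IN={a@B2, d@B3}  OUT={a@B2, b@B4, d@B3}

Merge at B3: IN[B3] = OUT[B2] = {a@B2, d@B1}
Applying B3's transfer function to that IN value gives OUT[B3] (row B3 above).

Answer: {a@B2, d@B3}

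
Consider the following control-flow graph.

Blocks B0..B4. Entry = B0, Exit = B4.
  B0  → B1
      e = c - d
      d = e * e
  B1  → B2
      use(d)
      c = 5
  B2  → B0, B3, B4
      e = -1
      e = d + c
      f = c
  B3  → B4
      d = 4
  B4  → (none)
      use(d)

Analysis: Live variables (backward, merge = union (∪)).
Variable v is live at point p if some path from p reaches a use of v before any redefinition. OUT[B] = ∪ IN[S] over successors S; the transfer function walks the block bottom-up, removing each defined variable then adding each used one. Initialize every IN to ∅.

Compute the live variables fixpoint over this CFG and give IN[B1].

Answer: {d}

Trace:
Converged values:
  B0:   IN={c, d}   OUT={d}
  B1:   IN={d}   OUT={c, d}
  B2:   IN={c, d}   OUT={c, d}
  B3:   IN={}   OUT={d}
  B4:   IN={d}   OUT={}

Merge at B1: OUT[B1] = IN[B2] = {c, d}
Applying B1's transfer function to that OUT value gives IN[B1] (row B1 above).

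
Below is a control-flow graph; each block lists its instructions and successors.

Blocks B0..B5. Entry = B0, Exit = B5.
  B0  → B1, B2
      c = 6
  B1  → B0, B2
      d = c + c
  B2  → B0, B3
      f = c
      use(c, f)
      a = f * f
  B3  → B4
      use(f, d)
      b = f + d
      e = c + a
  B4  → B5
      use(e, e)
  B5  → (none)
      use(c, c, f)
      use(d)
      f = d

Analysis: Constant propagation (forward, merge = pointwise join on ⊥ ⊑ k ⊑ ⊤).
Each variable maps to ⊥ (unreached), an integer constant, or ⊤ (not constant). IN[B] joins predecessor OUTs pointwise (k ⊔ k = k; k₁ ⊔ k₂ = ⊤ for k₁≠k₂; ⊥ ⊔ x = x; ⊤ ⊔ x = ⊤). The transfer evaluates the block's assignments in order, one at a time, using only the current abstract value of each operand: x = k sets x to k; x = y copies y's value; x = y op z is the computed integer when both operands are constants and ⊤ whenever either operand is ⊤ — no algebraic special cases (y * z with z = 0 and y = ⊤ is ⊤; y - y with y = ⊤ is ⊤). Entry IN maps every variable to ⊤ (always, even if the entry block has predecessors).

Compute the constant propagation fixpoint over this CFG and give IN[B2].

Answer: {a: ⊤, b: ⊤, c: 6, d: ⊤, e: ⊤, f: ⊤}

Derivation:
Fixpoint table:
  B0:  IN=(all ⊤)  OUT={c:6; rest ⊤}
  B1:  IN={c:6; rest ⊤}  OUT={c:6, d:12; rest ⊤}
  B2:  IN={c:6; rest ⊤}  OUT={a:36, c:6, f:6; rest ⊤}
  B3:  IN={a:36, c:6, f:6; rest ⊤}  OUT={a:36, c:6, e:42, f:6; rest ⊤}
  B4:  IN={a:36, c:6, e:42, f:6; rest ⊤}  OUT={a:36, c:6, e:42, f:6; rest ⊤}
  B5:  IN={a:36, c:6, e:42, f:6; rest ⊤}  OUT={a:36, c:6, e:42; rest ⊤}

Merge at B2: IN[B2] = OUT[B0] ⊔ OUT[B1] = {a: ⊤, b: ⊤, c: 6, d: ⊤, e: ⊤, f: ⊤}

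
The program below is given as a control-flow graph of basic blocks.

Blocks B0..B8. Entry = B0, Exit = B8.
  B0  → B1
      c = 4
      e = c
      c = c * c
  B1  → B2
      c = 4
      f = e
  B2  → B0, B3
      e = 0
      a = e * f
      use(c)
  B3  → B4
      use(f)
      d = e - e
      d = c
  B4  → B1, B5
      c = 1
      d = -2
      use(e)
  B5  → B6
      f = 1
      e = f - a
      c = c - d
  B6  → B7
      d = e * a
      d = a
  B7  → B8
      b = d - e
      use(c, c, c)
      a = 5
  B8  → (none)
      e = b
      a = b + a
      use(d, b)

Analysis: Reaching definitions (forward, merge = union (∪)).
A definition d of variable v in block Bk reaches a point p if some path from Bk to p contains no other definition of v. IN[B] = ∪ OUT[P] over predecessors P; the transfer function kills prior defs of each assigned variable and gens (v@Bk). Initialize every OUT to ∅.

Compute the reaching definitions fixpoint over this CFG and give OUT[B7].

Converged values:
  B0: | IN={a@B2, c@B1, d@B4, e@B2, f@B1} | OUT={a@B2, c@B0, d@B4, e@B0, f@B1}
  B1: | IN={a@B2, c@B0, c@B4, d@B4, e@B0, e@B2, f@B1} | OUT={a@B2, c@B1, d@B4, e@B0, e@B2, f@B1}
  B2: | IN={a@B2, c@B1, d@B4, e@B0, e@B2, f@B1} | OUT={a@B2, c@B1, d@B4, e@B2, f@B1}
  B3: | IN={a@B2, c@B1, d@B4, e@B2, f@B1} | OUT={a@B2, c@B1, d@B3, e@B2, f@B1}
  B4: | IN={a@B2, c@B1, d@B3, e@B2, f@B1} | OUT={a@B2, c@B4, d@B4, e@B2, f@B1}
  B5: | IN={a@B2, c@B4, d@B4, e@B2, f@B1} | OUT={a@B2, c@B5, d@B4, e@B5, f@B5}
  B6: | IN={a@B2, c@B5, d@B4, e@B5, f@B5} | OUT={a@B2, c@B5, d@B6, e@B5, f@B5}
  B7: | IN={a@B2, c@B5, d@B6, e@B5, f@B5} | OUT={a@B7, b@B7, c@B5, d@B6, e@B5, f@B5}
  B8: | IN={a@B7, b@B7, c@B5, d@B6, e@B5, f@B5} | OUT={a@B8, b@B7, c@B5, d@B6, e@B8, f@B5}

Merge at B7: IN[B7] = OUT[B6] = {a@B2, c@B5, d@B6, e@B5, f@B5}
Applying B7's transfer function to that IN value gives OUT[B7] (row B7 above).

Answer: {a@B7, b@B7, c@B5, d@B6, e@B5, f@B5}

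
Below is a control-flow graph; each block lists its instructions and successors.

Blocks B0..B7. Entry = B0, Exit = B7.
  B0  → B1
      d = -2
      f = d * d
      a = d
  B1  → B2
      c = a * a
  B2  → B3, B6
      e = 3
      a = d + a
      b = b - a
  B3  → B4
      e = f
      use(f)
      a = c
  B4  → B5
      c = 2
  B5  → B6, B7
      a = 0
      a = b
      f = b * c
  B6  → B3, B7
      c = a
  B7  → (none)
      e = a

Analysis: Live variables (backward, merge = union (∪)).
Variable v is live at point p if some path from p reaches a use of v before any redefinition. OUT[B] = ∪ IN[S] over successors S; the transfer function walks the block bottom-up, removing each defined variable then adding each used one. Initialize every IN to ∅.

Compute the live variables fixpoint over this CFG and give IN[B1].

Fixpoint table:
  B0: | IN={b} | OUT={a, b, d, f}
  B1: | IN={a, b, d, f} | OUT={a, b, c, d, f}
  B2: | IN={a, b, c, d, f} | OUT={a, b, c, f}
  B3: | IN={b, c, f} | OUT={b}
  B4: | IN={b} | OUT={b, c}
  B5: | IN={b, c} | OUT={a, b, f}
  B6: | IN={a, b, f} | OUT={a, b, c, f}
  B7: | IN={a} | OUT={}

Merge at B1: OUT[B1] = IN[B2] = {a, b, c, d, f}
Applying B1's transfer function to that OUT value gives IN[B1] (row B1 above).

Answer: {a, b, d, f}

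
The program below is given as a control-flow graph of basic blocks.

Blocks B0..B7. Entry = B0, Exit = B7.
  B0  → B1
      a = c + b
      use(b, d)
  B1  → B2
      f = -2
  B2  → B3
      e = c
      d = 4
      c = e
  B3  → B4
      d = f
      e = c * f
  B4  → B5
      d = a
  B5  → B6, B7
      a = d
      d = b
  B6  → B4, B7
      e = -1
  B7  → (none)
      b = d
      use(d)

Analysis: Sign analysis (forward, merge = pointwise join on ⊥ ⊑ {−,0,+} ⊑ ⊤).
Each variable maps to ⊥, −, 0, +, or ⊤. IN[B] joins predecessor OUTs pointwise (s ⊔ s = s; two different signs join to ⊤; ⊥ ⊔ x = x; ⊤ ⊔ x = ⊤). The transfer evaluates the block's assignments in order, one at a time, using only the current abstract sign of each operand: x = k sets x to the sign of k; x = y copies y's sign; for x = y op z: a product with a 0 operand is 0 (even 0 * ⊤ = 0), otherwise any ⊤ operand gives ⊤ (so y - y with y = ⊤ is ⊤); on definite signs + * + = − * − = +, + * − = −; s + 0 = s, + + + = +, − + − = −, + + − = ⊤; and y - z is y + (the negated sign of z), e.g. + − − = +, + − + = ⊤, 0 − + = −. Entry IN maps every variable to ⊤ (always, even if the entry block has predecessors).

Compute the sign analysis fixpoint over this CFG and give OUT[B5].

Per-block solution:
  B0: | IN=(all ⊤) | OUT=(all ⊤)
  B1: | IN=(all ⊤) | OUT={f:-; rest ⊤}
  B2: | IN={f:-; rest ⊤} | OUT={d:+, f:-; rest ⊤}
  B3: | IN={d:+, f:-; rest ⊤} | OUT={d:-, f:-; rest ⊤}
  B4: | IN={f:-; rest ⊤} | OUT={f:-; rest ⊤}
  B5: | IN={f:-; rest ⊤} | OUT={f:-; rest ⊤}
  B6: | IN={f:-; rest ⊤} | OUT={e:-, f:-; rest ⊤}
  B7: | IN={f:-; rest ⊤} | OUT={f:-; rest ⊤}

Merge at B5: IN[B5] = OUT[B4] = {a: ⊤, b: ⊤, c: ⊤, d: ⊤, e: ⊤, f: -}
Applying B5's transfer function to that IN value gives OUT[B5] (row B5 above).

Answer: {a: ⊤, b: ⊤, c: ⊤, d: ⊤, e: ⊤, f: -}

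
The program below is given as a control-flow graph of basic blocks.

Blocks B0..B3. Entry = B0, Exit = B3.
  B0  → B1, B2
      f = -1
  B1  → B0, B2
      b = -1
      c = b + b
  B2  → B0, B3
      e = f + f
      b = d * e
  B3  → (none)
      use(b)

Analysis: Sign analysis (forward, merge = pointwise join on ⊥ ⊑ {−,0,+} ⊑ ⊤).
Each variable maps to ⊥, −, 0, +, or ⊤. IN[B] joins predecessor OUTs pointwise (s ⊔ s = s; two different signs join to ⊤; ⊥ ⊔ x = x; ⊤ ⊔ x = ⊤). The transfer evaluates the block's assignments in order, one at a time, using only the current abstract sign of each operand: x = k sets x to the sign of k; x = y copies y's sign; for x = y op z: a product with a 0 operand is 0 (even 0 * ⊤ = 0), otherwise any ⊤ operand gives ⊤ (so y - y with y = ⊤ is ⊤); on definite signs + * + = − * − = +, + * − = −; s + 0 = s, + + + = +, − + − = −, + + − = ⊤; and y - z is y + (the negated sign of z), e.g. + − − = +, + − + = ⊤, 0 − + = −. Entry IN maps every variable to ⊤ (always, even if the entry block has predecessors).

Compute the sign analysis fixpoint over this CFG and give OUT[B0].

Fixpoint table:
  B0:   IN=(all ⊤)   OUT={f:-; rest ⊤}
  B1:   IN={f:-; rest ⊤}   OUT={b:-, c:-, f:-; rest ⊤}
  B2:   IN={f:-; rest ⊤}   OUT={e:-, f:-; rest ⊤}
  B3:   IN={e:-, f:-; rest ⊤}   OUT={e:-, f:-; rest ⊤}

Merge at B0 (entry node, so the boundary value (all ⊤) is joined with the incoming edge(s)): IN[B0] = (all ⊤) ⊔ OUT[B1] ⊔ OUT[B2] = {a: ⊤, b: ⊤, c: ⊤, d: ⊤, e: ⊤, f: ⊤}
Applying B0's transfer function to that IN value gives OUT[B0] (row B0 above).

Answer: {a: ⊤, b: ⊤, c: ⊤, d: ⊤, e: ⊤, f: -}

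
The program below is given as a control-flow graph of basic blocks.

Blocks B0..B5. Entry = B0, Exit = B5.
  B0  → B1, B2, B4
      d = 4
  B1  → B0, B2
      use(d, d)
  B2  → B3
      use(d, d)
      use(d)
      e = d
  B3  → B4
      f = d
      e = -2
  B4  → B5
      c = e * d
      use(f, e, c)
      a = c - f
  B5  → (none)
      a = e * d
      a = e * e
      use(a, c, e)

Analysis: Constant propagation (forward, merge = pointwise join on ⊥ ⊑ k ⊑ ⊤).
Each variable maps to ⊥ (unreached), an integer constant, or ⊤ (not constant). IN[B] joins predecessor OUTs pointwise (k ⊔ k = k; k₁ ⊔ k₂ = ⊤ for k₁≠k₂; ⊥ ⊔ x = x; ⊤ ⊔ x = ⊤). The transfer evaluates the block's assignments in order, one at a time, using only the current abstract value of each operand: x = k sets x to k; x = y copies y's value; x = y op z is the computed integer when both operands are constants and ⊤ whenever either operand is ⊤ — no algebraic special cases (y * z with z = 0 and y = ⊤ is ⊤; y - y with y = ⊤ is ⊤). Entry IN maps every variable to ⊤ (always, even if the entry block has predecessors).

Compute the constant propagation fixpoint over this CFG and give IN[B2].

Answer: {a: ⊤, b: ⊤, c: ⊤, d: 4, e: ⊤, f: ⊤}

Trace:
Per-block solution:
  B0:   IN=(all ⊤)   OUT={d:4; rest ⊤}
  B1:   IN={d:4; rest ⊤}   OUT={d:4; rest ⊤}
  B2:   IN={d:4; rest ⊤}   OUT={d:4, e:4; rest ⊤}
  B3:   IN={d:4, e:4; rest ⊤}   OUT={d:4, e:-2, f:4; rest ⊤}
  B4:   IN={d:4; rest ⊤}   OUT={d:4; rest ⊤}
  B5:   IN={d:4; rest ⊤}   OUT={d:4; rest ⊤}

Merge at B2: IN[B2] = OUT[B0] ⊔ OUT[B1] = {a: ⊤, b: ⊤, c: ⊤, d: 4, e: ⊤, f: ⊤}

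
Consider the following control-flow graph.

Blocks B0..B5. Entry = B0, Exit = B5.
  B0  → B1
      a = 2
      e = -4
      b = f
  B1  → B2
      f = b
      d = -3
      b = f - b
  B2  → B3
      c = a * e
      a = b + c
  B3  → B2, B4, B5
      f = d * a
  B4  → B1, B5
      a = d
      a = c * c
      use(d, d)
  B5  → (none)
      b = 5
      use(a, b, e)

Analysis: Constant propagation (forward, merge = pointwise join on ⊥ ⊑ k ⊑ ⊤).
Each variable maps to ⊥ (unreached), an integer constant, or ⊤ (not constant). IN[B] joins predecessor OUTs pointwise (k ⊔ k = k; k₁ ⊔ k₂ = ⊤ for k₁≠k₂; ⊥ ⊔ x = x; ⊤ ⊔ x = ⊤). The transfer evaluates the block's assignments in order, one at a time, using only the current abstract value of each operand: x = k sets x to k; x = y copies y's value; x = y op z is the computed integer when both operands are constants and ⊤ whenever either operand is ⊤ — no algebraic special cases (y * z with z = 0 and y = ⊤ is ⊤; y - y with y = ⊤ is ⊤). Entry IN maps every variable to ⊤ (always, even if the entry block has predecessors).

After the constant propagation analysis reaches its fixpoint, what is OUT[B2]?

Fixpoint table:
  B0:   IN=(all ⊤)   OUT={a:2, e:-4; rest ⊤}
  B1:   IN={e:-4; rest ⊤}   OUT={d:-3, e:-4; rest ⊤}
  B2:   IN={d:-3, e:-4; rest ⊤}   OUT={d:-3, e:-4; rest ⊤}
  B3:   IN={d:-3, e:-4; rest ⊤}   OUT={d:-3, e:-4; rest ⊤}
  B4:   IN={d:-3, e:-4; rest ⊤}   OUT={d:-3, e:-4; rest ⊤}
  B5:   IN={d:-3, e:-4; rest ⊤}   OUT={b:5, d:-3, e:-4; rest ⊤}

Merge at B2: IN[B2] = OUT[B1] ⊔ OUT[B3] = {a: ⊤, b: ⊤, c: ⊤, d: -3, e: -4, f: ⊤}
Applying B2's transfer function to that IN value gives OUT[B2] (row B2 above).

Answer: {a: ⊤, b: ⊤, c: ⊤, d: -3, e: -4, f: ⊤}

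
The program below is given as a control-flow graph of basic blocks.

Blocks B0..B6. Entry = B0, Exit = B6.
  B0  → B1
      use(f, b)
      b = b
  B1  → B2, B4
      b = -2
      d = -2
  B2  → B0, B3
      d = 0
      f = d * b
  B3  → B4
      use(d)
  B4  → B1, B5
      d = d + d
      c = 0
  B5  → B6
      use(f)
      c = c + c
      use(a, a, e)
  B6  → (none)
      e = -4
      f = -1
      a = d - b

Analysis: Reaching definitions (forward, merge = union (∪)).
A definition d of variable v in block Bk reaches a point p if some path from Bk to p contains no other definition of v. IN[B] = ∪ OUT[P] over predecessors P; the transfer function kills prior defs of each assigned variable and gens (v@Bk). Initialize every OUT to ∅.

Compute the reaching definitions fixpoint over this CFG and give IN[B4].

Answer: {b@B1, c@B4, d@B1, d@B2, f@B2}

Working:
Converged values:
  B0:  IN={b@B1, c@B4, d@B2, f@B2}  OUT={b@B0, c@B4, d@B2, f@B2}
  B1:  IN={b@B0, b@B1, c@B4, d@B2, d@B4, f@B2}  OUT={b@B1, c@B4, d@B1, f@B2}
  B2:  IN={b@B1, c@B4, d@B1, f@B2}  OUT={b@B1, c@B4, d@B2, f@B2}
  B3:  IN={b@B1, c@B4, d@B2, f@B2}  OUT={b@B1, c@B4, d@B2, f@B2}
  B4:  IN={b@B1, c@B4, d@B1, d@B2, f@B2}  OUT={b@B1, c@B4, d@B4, f@B2}
  B5:  IN={b@B1, c@B4, d@B4, f@B2}  OUT={b@B1, c@B5, d@B4, f@B2}
  B6:  IN={b@B1, c@B5, d@B4, f@B2}  OUT={a@B6, b@B1, c@B5, d@B4, e@B6, f@B6}

Merge at B4: IN[B4] = OUT[B1] ⊔ OUT[B3] = {b@B1, c@B4, d@B1, d@B2, f@B2}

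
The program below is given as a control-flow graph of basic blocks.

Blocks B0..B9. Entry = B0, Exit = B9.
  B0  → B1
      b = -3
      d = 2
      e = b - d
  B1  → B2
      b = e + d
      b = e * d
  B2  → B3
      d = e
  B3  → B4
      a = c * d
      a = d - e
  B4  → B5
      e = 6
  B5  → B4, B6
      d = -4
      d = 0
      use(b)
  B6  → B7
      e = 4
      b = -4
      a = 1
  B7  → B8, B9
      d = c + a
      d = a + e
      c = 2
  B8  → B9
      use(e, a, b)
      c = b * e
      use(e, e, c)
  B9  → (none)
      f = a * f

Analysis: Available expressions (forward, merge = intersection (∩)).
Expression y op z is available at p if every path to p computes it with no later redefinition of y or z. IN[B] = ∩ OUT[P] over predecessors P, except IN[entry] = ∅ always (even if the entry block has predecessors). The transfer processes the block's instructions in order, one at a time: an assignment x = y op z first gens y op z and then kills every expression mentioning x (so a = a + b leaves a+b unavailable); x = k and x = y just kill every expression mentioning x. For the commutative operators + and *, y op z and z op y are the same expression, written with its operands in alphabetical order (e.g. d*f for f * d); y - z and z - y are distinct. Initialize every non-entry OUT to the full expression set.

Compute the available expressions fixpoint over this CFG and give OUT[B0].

Answer: {b-d}

Derivation:
Converged values:
  B0:  IN={}  OUT={b-d}
  B1:  IN={b-d}  OUT={d*e, d+e}
  B2:  IN={d*e, d+e}  OUT={}
  B3:  IN={}  OUT={c*d, d-e}
  B4:  IN={}  OUT={}
  B5:  IN={}  OUT={}
  B6:  IN={}  OUT={}
  B7:  IN={}  OUT={a+e}
  B8:  IN={a+e}  OUT={a+e, b*e}
  B9:  IN={a+e}  OUT={a+e}

B0 is the boundary node: IN[B0] = {}
Applying B0's transfer function to that IN value gives OUT[B0] (row B0 above).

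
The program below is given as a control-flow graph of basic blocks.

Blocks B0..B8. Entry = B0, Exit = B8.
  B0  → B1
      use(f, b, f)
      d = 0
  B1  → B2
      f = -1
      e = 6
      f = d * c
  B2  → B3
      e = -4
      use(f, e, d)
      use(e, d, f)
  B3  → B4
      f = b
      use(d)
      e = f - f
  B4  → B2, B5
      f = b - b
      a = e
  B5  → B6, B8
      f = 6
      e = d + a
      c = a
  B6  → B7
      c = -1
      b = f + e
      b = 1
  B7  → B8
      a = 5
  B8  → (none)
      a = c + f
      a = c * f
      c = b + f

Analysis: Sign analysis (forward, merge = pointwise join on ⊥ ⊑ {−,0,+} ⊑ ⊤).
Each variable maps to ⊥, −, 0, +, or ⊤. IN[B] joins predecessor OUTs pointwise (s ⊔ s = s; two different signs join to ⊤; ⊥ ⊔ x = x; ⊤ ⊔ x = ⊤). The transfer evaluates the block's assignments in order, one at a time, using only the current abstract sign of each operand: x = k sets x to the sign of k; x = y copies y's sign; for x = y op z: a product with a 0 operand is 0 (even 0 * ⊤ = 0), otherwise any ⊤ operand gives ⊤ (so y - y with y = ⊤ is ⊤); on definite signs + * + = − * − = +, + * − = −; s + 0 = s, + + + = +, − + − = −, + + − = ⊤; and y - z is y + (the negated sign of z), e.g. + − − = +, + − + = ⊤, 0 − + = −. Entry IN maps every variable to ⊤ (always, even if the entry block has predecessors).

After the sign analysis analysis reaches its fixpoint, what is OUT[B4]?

Answer: {a: ⊤, b: ⊤, c: ⊤, d: 0, e: ⊤, f: ⊤}

Working:
Converged values:
  B0:   IN=(all ⊤)   OUT={d:0; rest ⊤}
  B1:   IN={d:0; rest ⊤}   OUT={d:0, e:+, f:0; rest ⊤}
  B2:   IN={d:0; rest ⊤}   OUT={d:0, e:-; rest ⊤}
  B3:   IN={d:0, e:-; rest ⊤}   OUT={d:0; rest ⊤}
  B4:   IN={d:0; rest ⊤}   OUT={d:0; rest ⊤}
  B5:   IN={d:0; rest ⊤}   OUT={d:0, f:+; rest ⊤}
  B6:   IN={d:0, f:+; rest ⊤}   OUT={b:+, c:-, d:0, f:+; rest ⊤}
  B7:   IN={b:+, c:-, d:0, f:+; rest ⊤}   OUT={a:+, b:+, c:-, d:0, f:+; rest ⊤}
  B8:   IN={d:0, f:+; rest ⊤}   OUT={d:0, f:+; rest ⊤}

Merge at B4: IN[B4] = OUT[B3] = {a: ⊤, b: ⊤, c: ⊤, d: 0, e: ⊤, f: ⊤}
Applying B4's transfer function to that IN value gives OUT[B4] (row B4 above).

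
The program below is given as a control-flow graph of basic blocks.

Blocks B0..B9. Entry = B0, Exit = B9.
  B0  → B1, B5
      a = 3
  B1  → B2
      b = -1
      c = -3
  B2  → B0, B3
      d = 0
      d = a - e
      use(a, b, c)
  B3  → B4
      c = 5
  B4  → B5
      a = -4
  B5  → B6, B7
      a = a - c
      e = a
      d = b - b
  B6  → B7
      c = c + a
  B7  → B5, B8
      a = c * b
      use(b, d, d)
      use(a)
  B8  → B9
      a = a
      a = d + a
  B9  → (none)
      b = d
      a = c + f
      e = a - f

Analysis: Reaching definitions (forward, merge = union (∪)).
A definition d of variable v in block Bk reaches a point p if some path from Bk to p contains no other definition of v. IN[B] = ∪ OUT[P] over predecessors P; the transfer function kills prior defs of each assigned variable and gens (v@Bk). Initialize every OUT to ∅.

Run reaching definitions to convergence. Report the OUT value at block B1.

Answer: {a@B0, b@B1, c@B1, d@B2}

Trace:
Converged values:
  B0: | IN={a@B0, b@B1, c@B1, d@B2} | OUT={a@B0, b@B1, c@B1, d@B2}
  B1: | IN={a@B0, b@B1, c@B1, d@B2} | OUT={a@B0, b@B1, c@B1, d@B2}
  B2: | IN={a@B0, b@B1, c@B1, d@B2} | OUT={a@B0, b@B1, c@B1, d@B2}
  B3: | IN={a@B0, b@B1, c@B1, d@B2} | OUT={a@B0, b@B1, c@B3, d@B2}
  B4: | IN={a@B0, b@B1, c@B3, d@B2} | OUT={a@B4, b@B1, c@B3, d@B2}
  B5: | IN={a@B0, a@B4, a@B7, b@B1, c@B1, c@B3, c@B6, d@B2, d@B5, e@B5} | OUT={a@B5, b@B1, c@B1, c@B3, c@B6, d@B5, e@B5}
  B6: | IN={a@B5, b@B1, c@B1, c@B3, c@B6, d@B5, e@B5} | OUT={a@B5, b@B1, c@B6, d@B5, e@B5}
  B7: | IN={a@B5, b@B1, c@B1, c@B3, c@B6, d@B5, e@B5} | OUT={a@B7, b@B1, c@B1, c@B3, c@B6, d@B5, e@B5}
  B8: | IN={a@B7, b@B1, c@B1, c@B3, c@B6, d@B5, e@B5} | OUT={a@B8, b@B1, c@B1, c@B3, c@B6, d@B5, e@B5}
  B9: | IN={a@B8, b@B1, c@B1, c@B3, c@B6, d@B5, e@B5} | OUT={a@B9, b@B9, c@B1, c@B3, c@B6, d@B5, e@B9}

Merge at B1: IN[B1] = OUT[B0] = {a@B0, b@B1, c@B1, d@B2}
Applying B1's transfer function to that IN value gives OUT[B1] (row B1 above).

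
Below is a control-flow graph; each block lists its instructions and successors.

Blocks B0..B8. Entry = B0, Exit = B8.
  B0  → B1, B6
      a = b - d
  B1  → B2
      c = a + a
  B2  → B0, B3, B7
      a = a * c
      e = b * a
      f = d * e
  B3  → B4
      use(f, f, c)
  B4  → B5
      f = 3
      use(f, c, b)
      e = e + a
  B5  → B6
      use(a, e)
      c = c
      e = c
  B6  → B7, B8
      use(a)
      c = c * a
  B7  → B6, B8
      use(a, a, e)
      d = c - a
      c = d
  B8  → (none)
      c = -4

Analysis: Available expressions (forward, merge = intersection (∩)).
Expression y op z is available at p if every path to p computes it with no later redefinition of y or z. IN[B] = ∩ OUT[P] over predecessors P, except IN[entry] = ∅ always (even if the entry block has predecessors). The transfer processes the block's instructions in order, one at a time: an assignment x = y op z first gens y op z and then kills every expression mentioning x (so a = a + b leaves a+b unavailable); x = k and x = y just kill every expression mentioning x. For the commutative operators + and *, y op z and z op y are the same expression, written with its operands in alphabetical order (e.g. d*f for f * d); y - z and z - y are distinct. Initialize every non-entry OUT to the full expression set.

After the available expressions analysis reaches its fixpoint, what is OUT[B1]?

Answer: {a+a, b-d}

Derivation:
Converged values:
  B0: | IN={} | OUT={b-d}
  B1: | IN={b-d} | OUT={a+a, b-d}
  B2: | IN={a+a, b-d} | OUT={a*b, b-d, d*e}
  B3: | IN={a*b, b-d, d*e} | OUT={a*b, b-d, d*e}
  B4: | IN={a*b, b-d, d*e} | OUT={a*b, b-d}
  B5: | IN={a*b, b-d} | OUT={a*b, b-d}
  B6: | IN={} | OUT={}
  B7: | IN={} | OUT={}
  B8: | IN={} | OUT={}

Merge at B1: IN[B1] = OUT[B0] = {b-d}
Applying B1's transfer function to that IN value gives OUT[B1] (row B1 above).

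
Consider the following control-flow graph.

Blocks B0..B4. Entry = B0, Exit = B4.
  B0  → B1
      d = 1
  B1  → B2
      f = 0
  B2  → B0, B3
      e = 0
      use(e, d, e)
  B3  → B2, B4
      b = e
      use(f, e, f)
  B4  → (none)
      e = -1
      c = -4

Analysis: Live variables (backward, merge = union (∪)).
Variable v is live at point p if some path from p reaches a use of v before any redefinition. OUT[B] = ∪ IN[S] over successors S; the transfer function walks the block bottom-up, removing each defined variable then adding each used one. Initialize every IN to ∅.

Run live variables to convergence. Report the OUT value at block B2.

Per-block solution:
  B0:   IN={}   OUT={d}
  B1:   IN={d}   OUT={d, f}
  B2:   IN={d, f}   OUT={d, e, f}
  B3:   IN={d, e, f}   OUT={d, f}
  B4:   IN={}   OUT={}

Merge at B2: OUT[B2] = IN[B0] ⊔ IN[B3] = {d, e, f}

Answer: {d, e, f}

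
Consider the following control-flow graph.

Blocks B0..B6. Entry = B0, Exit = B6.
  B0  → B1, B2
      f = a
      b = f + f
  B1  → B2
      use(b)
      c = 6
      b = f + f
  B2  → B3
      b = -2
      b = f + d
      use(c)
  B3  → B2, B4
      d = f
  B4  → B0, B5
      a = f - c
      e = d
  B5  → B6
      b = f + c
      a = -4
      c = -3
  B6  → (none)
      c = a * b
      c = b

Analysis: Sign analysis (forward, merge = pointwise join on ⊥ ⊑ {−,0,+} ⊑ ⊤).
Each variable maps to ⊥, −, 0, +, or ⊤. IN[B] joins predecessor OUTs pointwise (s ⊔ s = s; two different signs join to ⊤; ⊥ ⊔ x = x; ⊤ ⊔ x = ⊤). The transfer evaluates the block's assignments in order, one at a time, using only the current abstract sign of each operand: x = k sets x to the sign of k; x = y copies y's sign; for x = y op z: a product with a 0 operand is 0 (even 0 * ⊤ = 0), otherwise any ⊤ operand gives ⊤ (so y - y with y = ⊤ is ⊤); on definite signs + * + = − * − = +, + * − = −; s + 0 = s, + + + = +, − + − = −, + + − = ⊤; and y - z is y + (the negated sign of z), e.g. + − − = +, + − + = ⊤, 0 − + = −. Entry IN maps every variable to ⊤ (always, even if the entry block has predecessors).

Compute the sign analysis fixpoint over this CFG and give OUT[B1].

Fixpoint table:
  B0:   IN=(all ⊤)   OUT=(all ⊤)
  B1:   IN=(all ⊤)   OUT={c:+; rest ⊤}
  B2:   IN=(all ⊤)   OUT=(all ⊤)
  B3:   IN=(all ⊤)   OUT=(all ⊤)
  B4:   IN=(all ⊤)   OUT=(all ⊤)
  B5:   IN=(all ⊤)   OUT={a:-, c:-; rest ⊤}
  B6:   IN={a:-, c:-; rest ⊤}   OUT={a:-; rest ⊤}

Merge at B1: IN[B1] = OUT[B0] = {a: ⊤, b: ⊤, c: ⊤, d: ⊤, e: ⊤, f: ⊤}
Applying B1's transfer function to that IN value gives OUT[B1] (row B1 above).

Answer: {a: ⊤, b: ⊤, c: +, d: ⊤, e: ⊤, f: ⊤}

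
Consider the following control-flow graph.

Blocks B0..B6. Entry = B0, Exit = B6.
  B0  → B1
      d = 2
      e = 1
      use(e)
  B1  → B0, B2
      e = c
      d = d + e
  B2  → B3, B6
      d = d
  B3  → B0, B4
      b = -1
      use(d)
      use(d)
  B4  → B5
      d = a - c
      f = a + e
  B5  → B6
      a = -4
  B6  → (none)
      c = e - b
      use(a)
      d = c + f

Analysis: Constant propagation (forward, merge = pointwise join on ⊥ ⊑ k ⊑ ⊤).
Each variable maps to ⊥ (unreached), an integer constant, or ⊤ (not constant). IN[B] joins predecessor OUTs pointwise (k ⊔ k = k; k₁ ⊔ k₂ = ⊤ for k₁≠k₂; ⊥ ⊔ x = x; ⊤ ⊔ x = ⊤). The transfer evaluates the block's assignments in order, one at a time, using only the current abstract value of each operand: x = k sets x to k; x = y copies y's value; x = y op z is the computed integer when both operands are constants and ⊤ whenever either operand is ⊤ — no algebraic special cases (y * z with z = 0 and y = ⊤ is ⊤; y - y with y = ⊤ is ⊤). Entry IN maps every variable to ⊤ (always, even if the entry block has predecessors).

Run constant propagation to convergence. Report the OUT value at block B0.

Answer: {a: ⊤, b: ⊤, c: ⊤, d: 2, e: 1, f: ⊤}

Working:
Fixpoint table:
  B0:  IN=(all ⊤)  OUT={d:2, e:1; rest ⊤}
  B1:  IN={d:2, e:1; rest ⊤}  OUT=(all ⊤)
  B2:  IN=(all ⊤)  OUT=(all ⊤)
  B3:  IN=(all ⊤)  OUT={b:-1; rest ⊤}
  B4:  IN={b:-1; rest ⊤}  OUT={b:-1; rest ⊤}
  B5:  IN={b:-1; rest ⊤}  OUT={a:-4, b:-1; rest ⊤}
  B6:  IN=(all ⊤)  OUT=(all ⊤)

Merge at B0 (entry node, so the boundary value (all ⊤) is joined with the incoming edge(s)): IN[B0] = (all ⊤) ⊔ OUT[B1] ⊔ OUT[B3] = {a: ⊤, b: ⊤, c: ⊤, d: ⊤, e: ⊤, f: ⊤}
Applying B0's transfer function to that IN value gives OUT[B0] (row B0 above).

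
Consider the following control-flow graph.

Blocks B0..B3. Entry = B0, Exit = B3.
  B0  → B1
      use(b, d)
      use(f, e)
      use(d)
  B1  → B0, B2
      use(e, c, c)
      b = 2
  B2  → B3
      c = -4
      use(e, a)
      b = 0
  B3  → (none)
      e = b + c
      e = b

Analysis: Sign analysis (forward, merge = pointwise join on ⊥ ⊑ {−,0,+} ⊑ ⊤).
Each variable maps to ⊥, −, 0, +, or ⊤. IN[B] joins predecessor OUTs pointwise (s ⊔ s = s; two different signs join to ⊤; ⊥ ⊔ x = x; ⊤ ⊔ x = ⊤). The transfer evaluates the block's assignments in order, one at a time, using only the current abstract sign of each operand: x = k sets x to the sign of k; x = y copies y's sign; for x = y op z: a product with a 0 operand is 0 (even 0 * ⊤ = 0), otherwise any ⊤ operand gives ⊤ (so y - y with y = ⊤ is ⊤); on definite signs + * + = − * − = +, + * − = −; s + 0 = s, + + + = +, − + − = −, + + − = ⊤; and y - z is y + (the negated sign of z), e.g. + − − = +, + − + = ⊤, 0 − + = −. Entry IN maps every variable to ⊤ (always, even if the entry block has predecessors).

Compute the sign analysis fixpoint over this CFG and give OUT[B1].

Per-block solution:
  B0:  IN=(all ⊤)  OUT=(all ⊤)
  B1:  IN=(all ⊤)  OUT={b:+; rest ⊤}
  B2:  IN={b:+; rest ⊤}  OUT={b:0, c:-; rest ⊤}
  B3:  IN={b:0, c:-; rest ⊤}  OUT={b:0, c:-, e:0; rest ⊤}

Merge at B1: IN[B1] = OUT[B0] = {a: ⊤, b: ⊤, c: ⊤, d: ⊤, e: ⊤, f: ⊤}
Applying B1's transfer function to that IN value gives OUT[B1] (row B1 above).

Answer: {a: ⊤, b: +, c: ⊤, d: ⊤, e: ⊤, f: ⊤}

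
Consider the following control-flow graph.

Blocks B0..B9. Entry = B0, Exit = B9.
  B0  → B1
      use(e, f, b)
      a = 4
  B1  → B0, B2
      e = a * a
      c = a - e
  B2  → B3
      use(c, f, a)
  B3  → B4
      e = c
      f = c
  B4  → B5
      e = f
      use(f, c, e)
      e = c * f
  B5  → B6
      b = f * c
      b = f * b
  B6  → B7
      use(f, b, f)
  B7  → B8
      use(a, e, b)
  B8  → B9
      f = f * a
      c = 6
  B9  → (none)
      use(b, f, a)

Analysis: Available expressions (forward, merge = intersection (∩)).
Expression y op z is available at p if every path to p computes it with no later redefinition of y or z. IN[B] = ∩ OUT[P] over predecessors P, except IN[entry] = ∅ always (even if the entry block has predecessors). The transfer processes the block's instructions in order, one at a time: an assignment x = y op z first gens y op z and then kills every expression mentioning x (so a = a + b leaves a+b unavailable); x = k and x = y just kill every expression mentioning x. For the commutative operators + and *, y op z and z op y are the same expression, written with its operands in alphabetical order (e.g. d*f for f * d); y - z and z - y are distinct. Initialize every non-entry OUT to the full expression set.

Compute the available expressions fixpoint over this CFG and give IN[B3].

Fixpoint table:
  B0:  IN={}  OUT={}
  B1:  IN={}  OUT={a*a, a-e}
  B2:  IN={a*a, a-e}  OUT={a*a, a-e}
  B3:  IN={a*a, a-e}  OUT={a*a}
  B4:  IN={a*a}  OUT={a*a, c*f}
  B5:  IN={a*a, c*f}  OUT={a*a, c*f}
  B6:  IN={a*a, c*f}  OUT={a*a, c*f}
  B7:  IN={a*a, c*f}  OUT={a*a, c*f}
  B8:  IN={a*a, c*f}  OUT={a*a}
  B9:  IN={a*a}  OUT={a*a}

Merge at B3: IN[B3] = OUT[B2] = {a*a, a-e}

Answer: {a*a, a-e}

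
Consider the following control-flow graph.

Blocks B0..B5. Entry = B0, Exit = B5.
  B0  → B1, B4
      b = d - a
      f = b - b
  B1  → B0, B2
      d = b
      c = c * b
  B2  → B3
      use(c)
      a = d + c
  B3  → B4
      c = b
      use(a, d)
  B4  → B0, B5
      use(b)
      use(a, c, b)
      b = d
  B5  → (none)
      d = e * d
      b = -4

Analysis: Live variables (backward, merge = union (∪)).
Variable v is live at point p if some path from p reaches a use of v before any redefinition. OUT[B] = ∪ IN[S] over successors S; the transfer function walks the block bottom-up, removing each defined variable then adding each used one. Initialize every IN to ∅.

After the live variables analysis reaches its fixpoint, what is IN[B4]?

Converged values:
  B0:  IN={a, c, d, e}  OUT={a, b, c, d, e}
  B1:  IN={a, b, c, e}  OUT={a, b, c, d, e}
  B2:  IN={b, c, d, e}  OUT={a, b, d, e}
  B3:  IN={a, b, d, e}  OUT={a, b, c, d, e}
  B4:  IN={a, b, c, d, e}  OUT={a, c, d, e}
  B5:  IN={d, e}  OUT={}

Merge at B4: OUT[B4] = IN[B0] ⊔ IN[B5] = {a, c, d, e}
Applying B4's transfer function to that OUT value gives IN[B4] (row B4 above).

Answer: {a, b, c, d, e}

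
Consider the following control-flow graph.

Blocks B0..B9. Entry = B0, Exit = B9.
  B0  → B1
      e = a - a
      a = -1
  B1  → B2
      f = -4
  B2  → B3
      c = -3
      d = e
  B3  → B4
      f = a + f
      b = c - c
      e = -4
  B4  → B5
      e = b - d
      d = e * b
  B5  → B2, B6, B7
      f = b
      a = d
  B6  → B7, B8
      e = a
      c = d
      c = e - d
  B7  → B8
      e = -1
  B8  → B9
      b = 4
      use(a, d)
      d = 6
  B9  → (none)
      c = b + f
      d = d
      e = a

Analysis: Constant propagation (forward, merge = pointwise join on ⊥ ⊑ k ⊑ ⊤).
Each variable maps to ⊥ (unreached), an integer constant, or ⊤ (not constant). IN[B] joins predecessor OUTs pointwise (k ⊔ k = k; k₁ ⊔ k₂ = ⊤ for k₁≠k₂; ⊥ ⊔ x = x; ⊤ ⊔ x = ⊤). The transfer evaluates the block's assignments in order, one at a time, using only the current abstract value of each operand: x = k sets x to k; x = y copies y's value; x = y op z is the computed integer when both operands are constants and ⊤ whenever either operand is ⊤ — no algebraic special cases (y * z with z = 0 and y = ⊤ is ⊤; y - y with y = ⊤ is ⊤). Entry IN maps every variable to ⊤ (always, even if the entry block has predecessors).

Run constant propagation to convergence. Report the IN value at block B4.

Answer: {a: ⊤, b: 0, c: -3, d: ⊤, e: -4, f: ⊤}

Trace:
Converged values:
  B0:  IN=(all ⊤)  OUT={a:-1; rest ⊤}
  B1:  IN={a:-1; rest ⊤}  OUT={a:-1, f:-4; rest ⊤}
  B2:  IN=(all ⊤)  OUT={c:-3; rest ⊤}
  B3:  IN={c:-3; rest ⊤}  OUT={b:0, c:-3, e:-4; rest ⊤}
  B4:  IN={b:0, c:-3, e:-4; rest ⊤}  OUT={b:0, c:-3; rest ⊤}
  B5:  IN={b:0, c:-3; rest ⊤}  OUT={b:0, c:-3, f:0; rest ⊤}
  B6:  IN={b:0, c:-3, f:0; rest ⊤}  OUT={b:0, f:0; rest ⊤}
  B7:  IN={b:0, f:0; rest ⊤}  OUT={b:0, e:-1, f:0; rest ⊤}
  B8:  IN={b:0, f:0; rest ⊤}  OUT={b:4, d:6, f:0; rest ⊤}
  B9:  IN={b:4, d:6, f:0; rest ⊤}  OUT={b:4, c:4, d:6, f:0; rest ⊤}

Merge at B4: IN[B4] = OUT[B3] = {a: ⊤, b: 0, c: -3, d: ⊤, e: -4, f: ⊤}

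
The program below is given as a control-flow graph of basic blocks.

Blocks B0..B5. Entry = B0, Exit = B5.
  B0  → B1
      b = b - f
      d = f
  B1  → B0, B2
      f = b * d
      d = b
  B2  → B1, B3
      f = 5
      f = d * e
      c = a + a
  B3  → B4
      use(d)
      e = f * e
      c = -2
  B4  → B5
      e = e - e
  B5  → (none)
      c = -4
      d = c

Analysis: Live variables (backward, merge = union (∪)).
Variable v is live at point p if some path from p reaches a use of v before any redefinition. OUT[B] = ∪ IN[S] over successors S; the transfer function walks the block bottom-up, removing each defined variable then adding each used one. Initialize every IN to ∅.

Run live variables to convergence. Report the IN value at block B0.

Answer: {a, b, e, f}

Working:
Fixpoint table:
  B0:  IN={a, b, e, f}  OUT={a, b, d, e}
  B1:  IN={a, b, d, e}  OUT={a, b, d, e, f}
  B2:  IN={a, b, d, e}  OUT={a, b, d, e, f}
  B3:  IN={d, e, f}  OUT={e}
  B4:  IN={e}  OUT={}
  B5:  IN={}  OUT={}

Merge at B0: OUT[B0] = IN[B1] = {a, b, d, e}
Applying B0's transfer function to that OUT value gives IN[B0] (row B0 above).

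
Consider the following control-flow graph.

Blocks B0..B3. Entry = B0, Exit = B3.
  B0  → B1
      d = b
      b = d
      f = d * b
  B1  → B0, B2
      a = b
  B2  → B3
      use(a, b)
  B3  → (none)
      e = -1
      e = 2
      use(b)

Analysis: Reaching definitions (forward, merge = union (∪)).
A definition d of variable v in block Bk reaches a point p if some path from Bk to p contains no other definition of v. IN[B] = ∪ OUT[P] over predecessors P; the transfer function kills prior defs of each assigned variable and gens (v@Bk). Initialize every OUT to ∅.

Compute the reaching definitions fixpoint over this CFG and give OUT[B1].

Answer: {a@B1, b@B0, d@B0, f@B0}

Derivation:
Per-block solution:
  B0:   IN={a@B1, b@B0, d@B0, f@B0}   OUT={a@B1, b@B0, d@B0, f@B0}
  B1:   IN={a@B1, b@B0, d@B0, f@B0}   OUT={a@B1, b@B0, d@B0, f@B0}
  B2:   IN={a@B1, b@B0, d@B0, f@B0}   OUT={a@B1, b@B0, d@B0, f@B0}
  B3:   IN={a@B1, b@B0, d@B0, f@B0}   OUT={a@B1, b@B0, d@B0, e@B3, f@B0}

Merge at B1: IN[B1] = OUT[B0] = {a@B1, b@B0, d@B0, f@B0}
Applying B1's transfer function to that IN value gives OUT[B1] (row B1 above).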